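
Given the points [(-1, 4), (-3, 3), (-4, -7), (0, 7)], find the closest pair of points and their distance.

Computing all pairwise distances among 4 points:

d((-1, 4), (-3, 3)) = 2.2361 <-- minimum
d((-1, 4), (-4, -7)) = 11.4018
d((-1, 4), (0, 7)) = 3.1623
d((-3, 3), (-4, -7)) = 10.0499
d((-3, 3), (0, 7)) = 5.0
d((-4, -7), (0, 7)) = 14.5602

Closest pair: (-1, 4) and (-3, 3) with distance 2.2361

The closest pair is (-1, 4) and (-3, 3) with Euclidean distance 2.2361. For 4 points, brute-force pairwise comparison is shown above. For large n, the divide-and-conquer algorithm (sort by x, recurse on halves, check the dividing strip) achieves O(n log n).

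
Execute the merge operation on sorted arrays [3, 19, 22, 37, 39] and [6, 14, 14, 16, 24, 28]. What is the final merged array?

Merging process:

Compare 3 vs 6: take 3 from left. Merged: [3]
Compare 19 vs 6: take 6 from right. Merged: [3, 6]
Compare 19 vs 14: take 14 from right. Merged: [3, 6, 14]
Compare 19 vs 14: take 14 from right. Merged: [3, 6, 14, 14]
Compare 19 vs 16: take 16 from right. Merged: [3, 6, 14, 14, 16]
Compare 19 vs 24: take 19 from left. Merged: [3, 6, 14, 14, 16, 19]
Compare 22 vs 24: take 22 from left. Merged: [3, 6, 14, 14, 16, 19, 22]
Compare 37 vs 24: take 24 from right. Merged: [3, 6, 14, 14, 16, 19, 22, 24]
Compare 37 vs 28: take 28 from right. Merged: [3, 6, 14, 14, 16, 19, 22, 24, 28]
Append remaining from left: [37, 39]. Merged: [3, 6, 14, 14, 16, 19, 22, 24, 28, 37, 39]

Final merged array: [3, 6, 14, 14, 16, 19, 22, 24, 28, 37, 39]
Total comparisons: 9

The merged array is [3, 6, 14, 14, 16, 19, 22, 24, 28, 37, 39], requiring 9 comparisons. The merge step runs in O(n) time where n is the total number of elements.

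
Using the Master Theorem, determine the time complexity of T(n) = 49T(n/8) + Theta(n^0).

Master Theorem for T(n) = 49T(n/8) + O(n^0):

a = 49, b = 8, c = 0
log_b(a) = log_8(49) = 1.8716

Case 1: c = 0 < log_8(49) = 1.8716
T(n) = O(n^(log_8 49))

For T(n) = 49T(n/8) + O(n^0): log_8(49) = 1.8716. This is Case 1 of the Master Theorem (c < log_b(a), work dominated by leaves), giving O(n^(log_8 49)).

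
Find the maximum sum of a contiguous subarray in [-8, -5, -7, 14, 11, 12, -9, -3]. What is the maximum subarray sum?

Using Kadane's algorithm on [-8, -5, -7, 14, 11, 12, -9, -3]:

Scanning through the array:
Position 1 (value -5): max_ending_here = -5, max_so_far = -5
Position 2 (value -7): max_ending_here = -7, max_so_far = -5
Position 3 (value 14): max_ending_here = 14, max_so_far = 14
Position 4 (value 11): max_ending_here = 25, max_so_far = 25
Position 5 (value 12): max_ending_here = 37, max_so_far = 37
Position 6 (value -9): max_ending_here = 28, max_so_far = 37
Position 7 (value -3): max_ending_here = 25, max_so_far = 37

Maximum subarray: [14, 11, 12]
Maximum sum: 37

The maximum subarray is [14, 11, 12] with sum 37. This subarray runs from index 3 to index 5.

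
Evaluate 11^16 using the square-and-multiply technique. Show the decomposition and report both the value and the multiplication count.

Computing 11^16 by squaring (build up from 11^1; each line after the first costs one multiplication):

11^1 = 11
11^2 = (11^1)^2 = 11^2 = 121
11^4 = (11^2)^2 = 121^2 = 14641
11^8 = (11^4)^2 = 14641^2 = 214358881
11^16 = (11^8)^2 = 214358881^2 = 45949729863572161

Result: 45949729863572161
Multiplications needed: 4 (4 lines after 11^1)

11^16 = 45949729863572161. Using exponentiation by squaring, this requires 4 multiplications. The key idea: if the exponent is even, square the half-power; if odd, multiply by the base once.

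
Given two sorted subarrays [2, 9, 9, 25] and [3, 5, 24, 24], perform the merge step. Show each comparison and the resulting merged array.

Merging process:

Compare 2 vs 3: take 2 from left. Merged: [2]
Compare 9 vs 3: take 3 from right. Merged: [2, 3]
Compare 9 vs 5: take 5 from right. Merged: [2, 3, 5]
Compare 9 vs 24: take 9 from left. Merged: [2, 3, 5, 9]
Compare 9 vs 24: take 9 from left. Merged: [2, 3, 5, 9, 9]
Compare 25 vs 24: take 24 from right. Merged: [2, 3, 5, 9, 9, 24]
Compare 25 vs 24: take 24 from right. Merged: [2, 3, 5, 9, 9, 24, 24]
Append remaining from left: [25]. Merged: [2, 3, 5, 9, 9, 24, 24, 25]

Final merged array: [2, 3, 5, 9, 9, 24, 24, 25]
Total comparisons: 7

The merged array is [2, 3, 5, 9, 9, 24, 24, 25], requiring 7 comparisons. The merge step runs in O(n) time where n is the total number of elements.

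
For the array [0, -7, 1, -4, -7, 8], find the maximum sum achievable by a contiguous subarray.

Using Kadane's algorithm on [0, -7, 1, -4, -7, 8]:

Scanning through the array:
Position 1 (value -7): max_ending_here = -7, max_so_far = 0
Position 2 (value 1): max_ending_here = 1, max_so_far = 1
Position 3 (value -4): max_ending_here = -3, max_so_far = 1
Position 4 (value -7): max_ending_here = -7, max_so_far = 1
Position 5 (value 8): max_ending_here = 8, max_so_far = 8

Maximum subarray: [8]
Maximum sum: 8

The maximum subarray is [8] with sum 8. This subarray runs from index 5 to index 5.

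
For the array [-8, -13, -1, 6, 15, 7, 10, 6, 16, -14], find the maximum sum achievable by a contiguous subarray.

Using Kadane's algorithm on [-8, -13, -1, 6, 15, 7, 10, 6, 16, -14]:

Scanning through the array:
Position 1 (value -13): max_ending_here = -13, max_so_far = -8
Position 2 (value -1): max_ending_here = -1, max_so_far = -1
Position 3 (value 6): max_ending_here = 6, max_so_far = 6
Position 4 (value 15): max_ending_here = 21, max_so_far = 21
Position 5 (value 7): max_ending_here = 28, max_so_far = 28
Position 6 (value 10): max_ending_here = 38, max_so_far = 38
Position 7 (value 6): max_ending_here = 44, max_so_far = 44
Position 8 (value 16): max_ending_here = 60, max_so_far = 60
Position 9 (value -14): max_ending_here = 46, max_so_far = 60

Maximum subarray: [6, 15, 7, 10, 6, 16]
Maximum sum: 60

The maximum subarray is [6, 15, 7, 10, 6, 16] with sum 60. This subarray runs from index 3 to index 8.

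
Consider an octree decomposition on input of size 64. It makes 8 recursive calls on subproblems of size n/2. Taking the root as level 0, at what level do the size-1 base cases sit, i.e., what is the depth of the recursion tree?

For divide and conquer with division factor 2:

Problem sizes at each level:
Level 0: 64
Level 1: 32
Level 2: 16
Level 3: 8
Level 4: 4
Level 5: 2
Level 6: 1

The root is level 0 and the size-1 base case is level 6 (the tree spans levels 0 through 6, i.e. 7 levels counting the root), so the depth is the number of divisions: log_2(64) = 6

The recursion tree depth is log_2(64) = 6. At each level, the problem size is divided by 2, so it takes 6 divisions to reduce to a base case of size 1. The algorithm makes 8 recursive calls at each level.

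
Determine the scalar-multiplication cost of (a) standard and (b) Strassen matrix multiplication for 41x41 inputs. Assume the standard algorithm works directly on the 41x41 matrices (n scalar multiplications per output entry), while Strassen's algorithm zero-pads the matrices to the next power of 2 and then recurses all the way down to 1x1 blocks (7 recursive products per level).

Matrix multiplication for 41x41 matrices:

Strassen's algorithm requires power-of-2 dimensions. Pad 41x41 to 64x64 (next power of 2).

Standard algorithm: 41^3 = 68921 multiplications
Strassen's algorithm: 7^(log2(64)) = 7^6 = 117649 multiplications
Difference: 68921 - 117649 = -48728 (Strassen uses MORE here due to padding overhead — for small or just-over-power-of-2 n, padding can outweigh the per-level savings)

Standard: 68921 multiplications (41^3). Strassen: 117649 multiplications (7^6, after padding to 64x64). Strassen reduces 8 recursive multiplications to 7 at each level.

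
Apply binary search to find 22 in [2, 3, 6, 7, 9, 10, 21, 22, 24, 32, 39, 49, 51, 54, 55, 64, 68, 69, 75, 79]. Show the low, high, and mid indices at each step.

Binary search for 22 in [2, 3, 6, 7, 9, 10, 21, 22, 24, 32, 39, 49, 51, 54, 55, 64, 68, 69, 75, 79]:

lo=0, hi=19, mid=9, arr[mid]=32 -> 32 > 22, search left half
lo=0, hi=8, mid=4, arr[mid]=9 -> 9 < 22, search right half
lo=5, hi=8, mid=6, arr[mid]=21 -> 21 < 22, search right half
lo=7, hi=8, mid=7, arr[mid]=22 -> Found target at index 7!

Binary search finds 22 at index 7 after 4 comparisons. The search repeatedly halves the search space by comparing with the middle element.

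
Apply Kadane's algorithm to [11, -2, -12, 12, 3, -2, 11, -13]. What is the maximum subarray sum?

Using Kadane's algorithm on [11, -2, -12, 12, 3, -2, 11, -13]:

Scanning through the array:
Position 1 (value -2): max_ending_here = 9, max_so_far = 11
Position 2 (value -12): max_ending_here = -3, max_so_far = 11
Position 3 (value 12): max_ending_here = 12, max_so_far = 12
Position 4 (value 3): max_ending_here = 15, max_so_far = 15
Position 5 (value -2): max_ending_here = 13, max_so_far = 15
Position 6 (value 11): max_ending_here = 24, max_so_far = 24
Position 7 (value -13): max_ending_here = 11, max_so_far = 24

Maximum subarray: [12, 3, -2, 11]
Maximum sum: 24

The maximum subarray is [12, 3, -2, 11] with sum 24. This subarray runs from index 3 to index 6.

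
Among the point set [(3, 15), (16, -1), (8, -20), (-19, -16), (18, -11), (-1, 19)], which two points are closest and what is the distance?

Computing all pairwise distances among 6 points:

d((3, 15), (16, -1)) = 20.6155
d((3, 15), (8, -20)) = 35.3553
d((3, 15), (-19, -16)) = 38.0132
d((3, 15), (18, -11)) = 30.0167
d((3, 15), (-1, 19)) = 5.6569 <-- minimum
d((16, -1), (8, -20)) = 20.6155
d((16, -1), (-19, -16)) = 38.0789
d((16, -1), (18, -11)) = 10.198
d((16, -1), (-1, 19)) = 26.2488
d((8, -20), (-19, -16)) = 27.2947
d((8, -20), (18, -11)) = 13.4536
d((8, -20), (-1, 19)) = 40.025
d((-19, -16), (18, -11)) = 37.3363
d((-19, -16), (-1, 19)) = 39.3573
d((18, -11), (-1, 19)) = 35.5106

Closest pair: (3, 15) and (-1, 19) with distance 5.6569

The closest pair is (3, 15) and (-1, 19) with Euclidean distance 5.6569. For 6 points, brute-force pairwise comparison is shown above. For large n, the divide-and-conquer algorithm (sort by x, recurse on halves, check the dividing strip) achieves O(n log n).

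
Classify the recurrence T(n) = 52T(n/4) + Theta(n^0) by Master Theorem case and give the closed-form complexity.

Master Theorem for T(n) = 52T(n/4) + O(n^0):

a = 52, b = 4, c = 0
log_b(a) = log_4(52) = 2.8502

Case 1: c = 0 < log_4(52) = 2.8502
T(n) = O(n^(log_4 52))

For T(n) = 52T(n/4) + O(n^0): log_4(52) = 2.8502. This is Case 1 of the Master Theorem (c < log_b(a), work dominated by leaves), giving O(n^(log_4 52)).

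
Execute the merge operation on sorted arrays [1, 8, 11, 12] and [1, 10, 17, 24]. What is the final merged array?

Merging process:

Compare 1 vs 1: take 1 from left. Merged: [1]
Compare 8 vs 1: take 1 from right. Merged: [1, 1]
Compare 8 vs 10: take 8 from left. Merged: [1, 1, 8]
Compare 11 vs 10: take 10 from right. Merged: [1, 1, 8, 10]
Compare 11 vs 17: take 11 from left. Merged: [1, 1, 8, 10, 11]
Compare 12 vs 17: take 12 from left. Merged: [1, 1, 8, 10, 11, 12]
Append remaining from right: [17, 24]. Merged: [1, 1, 8, 10, 11, 12, 17, 24]

Final merged array: [1, 1, 8, 10, 11, 12, 17, 24]
Total comparisons: 6

The merged array is [1, 1, 8, 10, 11, 12, 17, 24], requiring 6 comparisons. The merge step runs in O(n) time where n is the total number of elements.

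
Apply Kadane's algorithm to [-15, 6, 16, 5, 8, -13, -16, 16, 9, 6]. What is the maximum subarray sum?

Using Kadane's algorithm on [-15, 6, 16, 5, 8, -13, -16, 16, 9, 6]:

Scanning through the array:
Position 1 (value 6): max_ending_here = 6, max_so_far = 6
Position 2 (value 16): max_ending_here = 22, max_so_far = 22
Position 3 (value 5): max_ending_here = 27, max_so_far = 27
Position 4 (value 8): max_ending_here = 35, max_so_far = 35
Position 5 (value -13): max_ending_here = 22, max_so_far = 35
Position 6 (value -16): max_ending_here = 6, max_so_far = 35
Position 7 (value 16): max_ending_here = 22, max_so_far = 35
Position 8 (value 9): max_ending_here = 31, max_so_far = 35
Position 9 (value 6): max_ending_here = 37, max_so_far = 37

Maximum subarray: [6, 16, 5, 8, -13, -16, 16, 9, 6]
Maximum sum: 37

The maximum subarray is [6, 16, 5, 8, -13, -16, 16, 9, 6] with sum 37. This subarray runs from index 1 to index 9.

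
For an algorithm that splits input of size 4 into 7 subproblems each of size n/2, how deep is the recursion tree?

For divide and conquer with division factor 2:

Problem sizes at each level:
Level 0: 4
Level 1: 2
Level 2: 1

The root is level 0 and the size-1 base case is level 2 (the tree spans levels 0 through 2, i.e. 3 levels counting the root), so the depth is the number of divisions: log_2(4) = 2

The recursion tree depth is log_2(4) = 2. At each level, the problem size is divided by 2, so it takes 2 divisions to reduce to a base case of size 1. The algorithm makes 7 recursive calls at each level.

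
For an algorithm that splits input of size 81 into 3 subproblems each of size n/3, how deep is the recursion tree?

For divide and conquer with division factor 3:

Problem sizes at each level:
Level 0: 81
Level 1: 27
Level 2: 9
Level 3: 3
Level 4: 1

The root is level 0 and the size-1 base case is level 4 (the tree spans levels 0 through 4, i.e. 5 levels counting the root), so the depth is the number of divisions: log_3(81) = 4

The recursion tree depth is log_3(81) = 4. At each level, the problem size is divided by 3, so it takes 4 divisions to reduce to a base case of size 1. The algorithm makes 3 recursive calls at each level.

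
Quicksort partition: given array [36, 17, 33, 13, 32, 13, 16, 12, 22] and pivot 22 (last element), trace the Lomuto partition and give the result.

Lomuto partition with pivot = 22:

Initial array: [36, 17, 33, 13, 32, 13, 16, 12, 22]

arr[0]=36 > 22: no swap
arr[1]=17 <= 22: swap with position 0, array becomes [17, 36, 33, 13, 32, 13, 16, 12, 22]
arr[2]=33 > 22: no swap
arr[3]=13 <= 22: swap with position 1, array becomes [17, 13, 33, 36, 32, 13, 16, 12, 22]
arr[4]=32 > 22: no swap
arr[5]=13 <= 22: swap with position 2, array becomes [17, 13, 13, 36, 32, 33, 16, 12, 22]
arr[6]=16 <= 22: swap with position 3, array becomes [17, 13, 13, 16, 32, 33, 36, 12, 22]
arr[7]=12 <= 22: swap with position 4, array becomes [17, 13, 13, 16, 12, 33, 36, 32, 22]

Place pivot at position 5: [17, 13, 13, 16, 12, 22, 36, 32, 33]
Pivot position: 5

After partitioning with pivot 22, the array becomes [17, 13, 13, 16, 12, 22, 36, 32, 33]. The pivot is placed at index 5. All elements to the left of the pivot are <= 22, and all elements to the right are > 22.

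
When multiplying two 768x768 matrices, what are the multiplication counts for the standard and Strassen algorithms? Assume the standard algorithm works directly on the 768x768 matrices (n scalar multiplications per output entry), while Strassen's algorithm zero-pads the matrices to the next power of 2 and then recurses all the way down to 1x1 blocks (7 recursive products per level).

Matrix multiplication for 768x768 matrices:

Strassen's algorithm requires power-of-2 dimensions. Pad 768x768 to 1024x1024 (next power of 2).

Standard algorithm: 768^3 = 452984832 multiplications
Strassen's algorithm: 7^(log2(1024)) = 7^10 = 282475249 multiplications
Savings: 452984832 - 282475249 = 170509583 multiplications

Standard: 452984832 multiplications (768^3). Strassen: 282475249 multiplications (7^10, after padding to 1024x1024). Strassen reduces 8 recursive multiplications to 7 at each level.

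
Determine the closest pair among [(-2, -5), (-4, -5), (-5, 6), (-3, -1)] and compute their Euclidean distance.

Computing all pairwise distances among 4 points:

d((-2, -5), (-4, -5)) = 2.0 <-- minimum
d((-2, -5), (-5, 6)) = 11.4018
d((-2, -5), (-3, -1)) = 4.1231
d((-4, -5), (-5, 6)) = 11.0454
d((-4, -5), (-3, -1)) = 4.1231
d((-5, 6), (-3, -1)) = 7.2801

Closest pair: (-2, -5) and (-4, -5) with distance 2.0

The closest pair is (-2, -5) and (-4, -5) with Euclidean distance 2.0. For 4 points, brute-force pairwise comparison is shown above. For large n, the divide-and-conquer algorithm (sort by x, recurse on halves, check the dividing strip) achieves O(n log n).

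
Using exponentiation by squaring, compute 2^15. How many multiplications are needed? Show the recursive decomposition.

Computing 2^15 by squaring (build up from 2^1; each line after the first costs one multiplication):

2^1 = 2
2^2 = (2^1)^2 = 2^2 = 4
2^3 = 2 * 2^2 = 2 * 4 = 8
2^6 = (2^3)^2 = 8^2 = 64
2^7 = 2 * 2^6 = 2 * 64 = 128
2^14 = (2^7)^2 = 128^2 = 16384
2^15 = 2 * 2^14 = 2 * 16384 = 32768

Result: 32768
Multiplications needed: 6 (6 lines after 2^1)

2^15 = 32768. Using exponentiation by squaring, this requires 6 multiplications. The key idea: if the exponent is even, square the half-power; if odd, multiply by the base once.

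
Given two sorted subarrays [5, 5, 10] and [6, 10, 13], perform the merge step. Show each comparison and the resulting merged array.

Merging process:

Compare 5 vs 6: take 5 from left. Merged: [5]
Compare 5 vs 6: take 5 from left. Merged: [5, 5]
Compare 10 vs 6: take 6 from right. Merged: [5, 5, 6]
Compare 10 vs 10: take 10 from left. Merged: [5, 5, 6, 10]
Append remaining from right: [10, 13]. Merged: [5, 5, 6, 10, 10, 13]

Final merged array: [5, 5, 6, 10, 10, 13]
Total comparisons: 4

The merged array is [5, 5, 6, 10, 10, 13], requiring 4 comparisons. The merge step runs in O(n) time where n is the total number of elements.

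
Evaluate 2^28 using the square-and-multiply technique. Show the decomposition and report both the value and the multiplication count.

Computing 2^28 by squaring (build up from 2^1; each line after the first costs one multiplication):

2^1 = 2
2^2 = (2^1)^2 = 2^2 = 4
2^3 = 2 * 2^2 = 2 * 4 = 8
2^6 = (2^3)^2 = 8^2 = 64
2^7 = 2 * 2^6 = 2 * 64 = 128
2^14 = (2^7)^2 = 128^2 = 16384
2^28 = (2^14)^2 = 16384^2 = 268435456

Result: 268435456
Multiplications needed: 6 (6 lines after 2^1)

2^28 = 268435456. Using exponentiation by squaring, this requires 6 multiplications. The key idea: if the exponent is even, square the half-power; if odd, multiply by the base once.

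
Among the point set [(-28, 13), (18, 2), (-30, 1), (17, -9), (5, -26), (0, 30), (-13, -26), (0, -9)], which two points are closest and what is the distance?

Computing all pairwise distances among 8 points:

d((-28, 13), (18, 2)) = 47.2969
d((-28, 13), (-30, 1)) = 12.1655
d((-28, 13), (17, -9)) = 50.0899
d((-28, 13), (5, -26)) = 51.0882
d((-28, 13), (0, 30)) = 32.7567
d((-28, 13), (-13, -26)) = 41.7852
d((-28, 13), (0, -9)) = 35.609
d((18, 2), (-30, 1)) = 48.0104
d((18, 2), (17, -9)) = 11.0454 <-- minimum
d((18, 2), (5, -26)) = 30.8707
d((18, 2), (0, 30)) = 33.2866
d((18, 2), (-13, -26)) = 41.7732
d((18, 2), (0, -9)) = 21.095
d((-30, 1), (17, -9)) = 48.0521
d((-30, 1), (5, -26)) = 44.2041
d((-30, 1), (0, 30)) = 41.7253
d((-30, 1), (-13, -26)) = 31.9061
d((-30, 1), (0, -9)) = 31.6228
d((17, -9), (5, -26)) = 20.8087
d((17, -9), (0, 30)) = 42.5441
d((17, -9), (-13, -26)) = 34.4819
d((17, -9), (0, -9)) = 17.0
d((5, -26), (0, 30)) = 56.2228
d((5, -26), (-13, -26)) = 18.0
d((5, -26), (0, -9)) = 17.72
d((0, 30), (-13, -26)) = 57.4891
d((0, 30), (0, -9)) = 39.0
d((-13, -26), (0, -9)) = 21.4009

Closest pair: (18, 2) and (17, -9) with distance 11.0454

The closest pair is (18, 2) and (17, -9) with Euclidean distance 11.0454. For 8 points, brute-force pairwise comparison is shown above. For large n, the divide-and-conquer algorithm (sort by x, recurse on halves, check the dividing strip) achieves O(n log n).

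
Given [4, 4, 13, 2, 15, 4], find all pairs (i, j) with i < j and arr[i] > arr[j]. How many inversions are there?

Finding inversions in [4, 4, 13, 2, 15, 4]:

(0, 3): arr[0]=4 > arr[3]=2
(1, 3): arr[1]=4 > arr[3]=2
(2, 3): arr[2]=13 > arr[3]=2
(2, 5): arr[2]=13 > arr[5]=4
(4, 5): arr[4]=15 > arr[5]=4

Total inversions: 5

The array has 5 inversion(s): (0,3), (1,3), (2,3), (2,5), (4,5). Each pair (i,j) satisfies i < j and arr[i] > arr[j].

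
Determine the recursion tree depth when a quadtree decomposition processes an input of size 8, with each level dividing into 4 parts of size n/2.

For divide and conquer with division factor 2:

Problem sizes at each level:
Level 0: 8
Level 1: 4
Level 2: 2
Level 3: 1

The root is level 0 and the size-1 base case is level 3 (the tree spans levels 0 through 3, i.e. 4 levels counting the root), so the depth is the number of divisions: log_2(8) = 3

The recursion tree depth is log_2(8) = 3. At each level, the problem size is divided by 2, so it takes 3 divisions to reduce to a base case of size 1. The algorithm makes 4 recursive calls at each level.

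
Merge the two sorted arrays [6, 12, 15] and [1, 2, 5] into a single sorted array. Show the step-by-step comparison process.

Merging process:

Compare 6 vs 1: take 1 from right. Merged: [1]
Compare 6 vs 2: take 2 from right. Merged: [1, 2]
Compare 6 vs 5: take 5 from right. Merged: [1, 2, 5]
Append remaining from left: [6, 12, 15]. Merged: [1, 2, 5, 6, 12, 15]

Final merged array: [1, 2, 5, 6, 12, 15]
Total comparisons: 3

The merged array is [1, 2, 5, 6, 12, 15], requiring 3 comparisons. The merge step runs in O(n) time where n is the total number of elements.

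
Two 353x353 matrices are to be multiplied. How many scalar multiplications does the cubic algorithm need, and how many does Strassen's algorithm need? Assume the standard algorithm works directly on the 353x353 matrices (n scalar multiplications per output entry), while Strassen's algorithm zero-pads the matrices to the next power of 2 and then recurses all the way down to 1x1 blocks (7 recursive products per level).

Matrix multiplication for 353x353 matrices:

Strassen's algorithm requires power-of-2 dimensions. Pad 353x353 to 512x512 (next power of 2).

Standard algorithm: 353^3 = 43986977 multiplications
Strassen's algorithm: 7^(log2(512)) = 7^9 = 40353607 multiplications
Savings: 43986977 - 40353607 = 3633370 multiplications

Standard: 43986977 multiplications (353^3). Strassen: 40353607 multiplications (7^9, after padding to 512x512). Strassen reduces 8 recursive multiplications to 7 at each level.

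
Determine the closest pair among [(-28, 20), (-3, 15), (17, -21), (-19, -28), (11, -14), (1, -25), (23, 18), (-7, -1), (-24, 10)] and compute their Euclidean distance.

Computing all pairwise distances among 9 points:

d((-28, 20), (-3, 15)) = 25.4951
d((-28, 20), (17, -21)) = 60.8769
d((-28, 20), (-19, -28)) = 48.8365
d((-28, 20), (11, -14)) = 51.7397
d((-28, 20), (1, -25)) = 53.535
d((-28, 20), (23, 18)) = 51.0392
d((-28, 20), (-7, -1)) = 29.6985
d((-28, 20), (-24, 10)) = 10.7703
d((-3, 15), (17, -21)) = 41.1825
d((-3, 15), (-19, -28)) = 45.8803
d((-3, 15), (11, -14)) = 32.2025
d((-3, 15), (1, -25)) = 40.1995
d((-3, 15), (23, 18)) = 26.1725
d((-3, 15), (-7, -1)) = 16.4924
d((-3, 15), (-24, 10)) = 21.587
d((17, -21), (-19, -28)) = 36.6742
d((17, -21), (11, -14)) = 9.2195 <-- minimum
d((17, -21), (1, -25)) = 16.4924
d((17, -21), (23, 18)) = 39.4588
d((17, -21), (-7, -1)) = 31.241
d((17, -21), (-24, 10)) = 51.4004
d((-19, -28), (11, -14)) = 33.1059
d((-19, -28), (1, -25)) = 20.2237
d((-19, -28), (23, 18)) = 62.2896
d((-19, -28), (-7, -1)) = 29.5466
d((-19, -28), (-24, 10)) = 38.3275
d((11, -14), (1, -25)) = 14.8661
d((11, -14), (23, 18)) = 34.176
d((11, -14), (-7, -1)) = 22.2036
d((11, -14), (-24, 10)) = 42.4382
d((1, -25), (23, 18)) = 48.3011
d((1, -25), (-7, -1)) = 25.2982
d((1, -25), (-24, 10)) = 43.0116
d((23, 18), (-7, -1)) = 35.5106
d((23, 18), (-24, 10)) = 47.676
d((-7, -1), (-24, 10)) = 20.2485

Closest pair: (17, -21) and (11, -14) with distance 9.2195

The closest pair is (17, -21) and (11, -14) with Euclidean distance 9.2195. For 9 points, brute-force pairwise comparison is shown above. For large n, the divide-and-conquer algorithm (sort by x, recurse on halves, check the dividing strip) achieves O(n log n).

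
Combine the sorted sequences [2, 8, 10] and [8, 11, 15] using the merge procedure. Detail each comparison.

Merging process:

Compare 2 vs 8: take 2 from left. Merged: [2]
Compare 8 vs 8: take 8 from left. Merged: [2, 8]
Compare 10 vs 8: take 8 from right. Merged: [2, 8, 8]
Compare 10 vs 11: take 10 from left. Merged: [2, 8, 8, 10]
Append remaining from right: [11, 15]. Merged: [2, 8, 8, 10, 11, 15]

Final merged array: [2, 8, 8, 10, 11, 15]
Total comparisons: 4

The merged array is [2, 8, 8, 10, 11, 15], requiring 4 comparisons. The merge step runs in O(n) time where n is the total number of elements.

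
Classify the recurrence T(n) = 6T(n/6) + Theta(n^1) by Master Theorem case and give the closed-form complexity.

Master Theorem for T(n) = 6T(n/6) + O(n^1):

a = 6, b = 6, c = 1
log_b(a) = log_6(6) = 1.0000

Case 2: c = 1 = log_6(6) = 1.0000
T(n) = O(n^1 log n) = O(n log n)

For T(n) = 6T(n/6) + O(n^1): log_6(6) = 1.0000. This is Case 2 of the Master Theorem (c = log_b(a), equal work at all levels), giving O(n log n).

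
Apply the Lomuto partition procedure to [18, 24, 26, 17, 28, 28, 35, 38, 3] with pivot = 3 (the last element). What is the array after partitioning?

Lomuto partition with pivot = 3:

Initial array: [18, 24, 26, 17, 28, 28, 35, 38, 3]

arr[0]=18 > 3: no swap
arr[1]=24 > 3: no swap
arr[2]=26 > 3: no swap
arr[3]=17 > 3: no swap
arr[4]=28 > 3: no swap
arr[5]=28 > 3: no swap
arr[6]=35 > 3: no swap
arr[7]=38 > 3: no swap

Place pivot at position 0: [3, 24, 26, 17, 28, 28, 35, 38, 18]
Pivot position: 0

After partitioning with pivot 3, the array becomes [3, 24, 26, 17, 28, 28, 35, 38, 18]. The pivot is placed at index 0. All elements to the left of the pivot are <= 3, and all elements to the right are > 3.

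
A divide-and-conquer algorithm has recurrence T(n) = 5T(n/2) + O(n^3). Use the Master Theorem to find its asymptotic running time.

Master Theorem for T(n) = 5T(n/2) + O(n^3):

a = 5, b = 2, c = 3
log_b(a) = log_2(5) = 2.3219

Case 3: c = 3 > log_2(5) = 2.3219
T(n) = O(n^3) = O(n^3)

For T(n) = 5T(n/2) + O(n^3): log_2(5) = 2.3219. This is Case 3 of the Master Theorem (c > log_b(a), work dominated by root), giving O(n^3).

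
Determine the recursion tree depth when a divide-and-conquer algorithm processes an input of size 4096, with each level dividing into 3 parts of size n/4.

For divide and conquer with division factor 4:

Problem sizes at each level:
Level 0: 4096
Level 1: 1024
Level 2: 256
Level 3: 64
Level 4: 16
Level 5: 4
Level 6: 1

The root is level 0 and the size-1 base case is level 6 (the tree spans levels 0 through 6, i.e. 7 levels counting the root), so the depth is the number of divisions: log_4(4096) = 6

The recursion tree depth is log_4(4096) = 6. At each level, the problem size is divided by 4, so it takes 6 divisions to reduce to a base case of size 1. The algorithm makes 3 recursive calls at each level.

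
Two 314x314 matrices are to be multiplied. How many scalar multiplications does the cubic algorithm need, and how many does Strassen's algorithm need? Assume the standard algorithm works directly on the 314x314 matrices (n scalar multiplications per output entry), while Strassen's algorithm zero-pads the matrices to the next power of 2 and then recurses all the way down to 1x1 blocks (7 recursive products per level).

Matrix multiplication for 314x314 matrices:

Strassen's algorithm requires power-of-2 dimensions. Pad 314x314 to 512x512 (next power of 2).

Standard algorithm: 314^3 = 30959144 multiplications
Strassen's algorithm: 7^(log2(512)) = 7^9 = 40353607 multiplications
Difference: 30959144 - 40353607 = -9394463 (Strassen uses MORE here due to padding overhead — for small or just-over-power-of-2 n, padding can outweigh the per-level savings)

Standard: 30959144 multiplications (314^3). Strassen: 40353607 multiplications (7^9, after padding to 512x512). Strassen reduces 8 recursive multiplications to 7 at each level.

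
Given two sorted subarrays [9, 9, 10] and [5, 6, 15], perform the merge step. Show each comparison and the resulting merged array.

Merging process:

Compare 9 vs 5: take 5 from right. Merged: [5]
Compare 9 vs 6: take 6 from right. Merged: [5, 6]
Compare 9 vs 15: take 9 from left. Merged: [5, 6, 9]
Compare 9 vs 15: take 9 from left. Merged: [5, 6, 9, 9]
Compare 10 vs 15: take 10 from left. Merged: [5, 6, 9, 9, 10]
Append remaining from right: [15]. Merged: [5, 6, 9, 9, 10, 15]

Final merged array: [5, 6, 9, 9, 10, 15]
Total comparisons: 5

The merged array is [5, 6, 9, 9, 10, 15], requiring 5 comparisons. The merge step runs in O(n) time where n is the total number of elements.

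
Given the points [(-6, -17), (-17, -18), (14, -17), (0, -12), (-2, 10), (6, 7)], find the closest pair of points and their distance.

Computing all pairwise distances among 6 points:

d((-6, -17), (-17, -18)) = 11.0454
d((-6, -17), (14, -17)) = 20.0
d((-6, -17), (0, -12)) = 7.8102 <-- minimum
d((-6, -17), (-2, 10)) = 27.2947
d((-6, -17), (6, 7)) = 26.8328
d((-17, -18), (14, -17)) = 31.0161
d((-17, -18), (0, -12)) = 18.0278
d((-17, -18), (-2, 10)) = 31.7648
d((-17, -18), (6, 7)) = 33.9706
d((14, -17), (0, -12)) = 14.8661
d((14, -17), (-2, 10)) = 31.3847
d((14, -17), (6, 7)) = 25.2982
d((0, -12), (-2, 10)) = 22.0907
d((0, -12), (6, 7)) = 19.9249
d((-2, 10), (6, 7)) = 8.544

Closest pair: (-6, -17) and (0, -12) with distance 7.8102

The closest pair is (-6, -17) and (0, -12) with Euclidean distance 7.8102. For 6 points, brute-force pairwise comparison is shown above. For large n, the divide-and-conquer algorithm (sort by x, recurse on halves, check the dividing strip) achieves O(n log n).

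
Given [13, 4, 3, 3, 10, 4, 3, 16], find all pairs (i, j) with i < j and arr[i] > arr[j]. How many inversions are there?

Finding inversions in [13, 4, 3, 3, 10, 4, 3, 16]:

(0, 1): arr[0]=13 > arr[1]=4
(0, 2): arr[0]=13 > arr[2]=3
(0, 3): arr[0]=13 > arr[3]=3
(0, 4): arr[0]=13 > arr[4]=10
(0, 5): arr[0]=13 > arr[5]=4
(0, 6): arr[0]=13 > arr[6]=3
(1, 2): arr[1]=4 > arr[2]=3
(1, 3): arr[1]=4 > arr[3]=3
(1, 6): arr[1]=4 > arr[6]=3
(4, 5): arr[4]=10 > arr[5]=4
(4, 6): arr[4]=10 > arr[6]=3
(5, 6): arr[5]=4 > arr[6]=3

Total inversions: 12

The array has 12 inversion(s): (0,1), (0,2), (0,3), (0,4), (0,5), (0,6), (1,2), (1,3), (1,6), (4,5), (4,6), (5,6). Each pair (i,j) satisfies i < j and arr[i] > arr[j].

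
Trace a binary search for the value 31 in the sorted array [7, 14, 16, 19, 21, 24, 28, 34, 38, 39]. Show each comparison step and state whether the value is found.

Binary search for 31 in [7, 14, 16, 19, 21, 24, 28, 34, 38, 39]:

lo=0, hi=9, mid=4, arr[mid]=21 -> 21 < 31, search right half
lo=5, hi=9, mid=7, arr[mid]=34 -> 34 > 31, search left half
lo=5, hi=6, mid=5, arr[mid]=24 -> 24 < 31, search right half
lo=6, hi=6, mid=6, arr[mid]=28 -> 28 < 31, search right half
lo=7 > hi=6, target 31 not found

Binary search determines that 31 is not in the array after 4 comparisons. The search space was exhausted without finding the target.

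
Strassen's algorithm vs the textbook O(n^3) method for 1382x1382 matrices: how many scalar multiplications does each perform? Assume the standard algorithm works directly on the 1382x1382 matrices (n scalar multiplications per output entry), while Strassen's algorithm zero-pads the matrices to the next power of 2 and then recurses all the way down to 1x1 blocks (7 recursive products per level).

Matrix multiplication for 1382x1382 matrices:

Strassen's algorithm requires power-of-2 dimensions. Pad 1382x1382 to 2048x2048 (next power of 2).

Standard algorithm: 1382^3 = 2639514968 multiplications
Strassen's algorithm: 7^(log2(2048)) = 7^11 = 1977326743 multiplications
Savings: 2639514968 - 1977326743 = 662188225 multiplications

Standard: 2639514968 multiplications (1382^3). Strassen: 1977326743 multiplications (7^11, after padding to 2048x2048). Strassen reduces 8 recursive multiplications to 7 at each level.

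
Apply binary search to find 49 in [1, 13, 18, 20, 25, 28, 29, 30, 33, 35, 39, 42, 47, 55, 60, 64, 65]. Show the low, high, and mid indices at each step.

Binary search for 49 in [1, 13, 18, 20, 25, 28, 29, 30, 33, 35, 39, 42, 47, 55, 60, 64, 65]:

lo=0, hi=16, mid=8, arr[mid]=33 -> 33 < 49, search right half
lo=9, hi=16, mid=12, arr[mid]=47 -> 47 < 49, search right half
lo=13, hi=16, mid=14, arr[mid]=60 -> 60 > 49, search left half
lo=13, hi=13, mid=13, arr[mid]=55 -> 55 > 49, search left half
lo=13 > hi=12, target 49 not found

Binary search determines that 49 is not in the array after 4 comparisons. The search space was exhausted without finding the target.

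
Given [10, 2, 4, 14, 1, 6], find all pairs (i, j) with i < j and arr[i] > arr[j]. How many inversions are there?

Finding inversions in [10, 2, 4, 14, 1, 6]:

(0, 1): arr[0]=10 > arr[1]=2
(0, 2): arr[0]=10 > arr[2]=4
(0, 4): arr[0]=10 > arr[4]=1
(0, 5): arr[0]=10 > arr[5]=6
(1, 4): arr[1]=2 > arr[4]=1
(2, 4): arr[2]=4 > arr[4]=1
(3, 4): arr[3]=14 > arr[4]=1
(3, 5): arr[3]=14 > arr[5]=6

Total inversions: 8

The array has 8 inversion(s): (0,1), (0,2), (0,4), (0,5), (1,4), (2,4), (3,4), (3,5). Each pair (i,j) satisfies i < j and arr[i] > arr[j].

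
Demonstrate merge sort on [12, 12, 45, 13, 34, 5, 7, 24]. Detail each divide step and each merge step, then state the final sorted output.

Merge sort trace:

Split: [12, 12, 45, 13, 34, 5, 7, 24] -> [12, 12, 45, 13] and [34, 5, 7, 24]
  Split: [12, 12, 45, 13] -> [12, 12] and [45, 13]
    Split: [12, 12] -> [12] and [12]
    Merge: [12] + [12] -> [12, 12]
    Split: [45, 13] -> [45] and [13]
    Merge: [45] + [13] -> [13, 45]
  Merge: [12, 12] + [13, 45] -> [12, 12, 13, 45]
  Split: [34, 5, 7, 24] -> [34, 5] and [7, 24]
    Split: [34, 5] -> [34] and [5]
    Merge: [34] + [5] -> [5, 34]
    Split: [7, 24] -> [7] and [24]
    Merge: [7] + [24] -> [7, 24]
  Merge: [5, 34] + [7, 24] -> [5, 7, 24, 34]
Merge: [12, 12, 13, 45] + [5, 7, 24, 34] -> [5, 7, 12, 12, 13, 24, 34, 45]

Final sorted array: [5, 7, 12, 12, 13, 24, 34, 45]

The merge sort proceeds by recursively splitting the array and merging sorted halves.
After all merges, the sorted array is [5, 7, 12, 12, 13, 24, 34, 45].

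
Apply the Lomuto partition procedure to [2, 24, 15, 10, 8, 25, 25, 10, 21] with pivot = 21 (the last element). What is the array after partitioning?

Lomuto partition with pivot = 21:

Initial array: [2, 24, 15, 10, 8, 25, 25, 10, 21]

arr[0]=2 <= 21: swap with position 0, array becomes [2, 24, 15, 10, 8, 25, 25, 10, 21]
arr[1]=24 > 21: no swap
arr[2]=15 <= 21: swap with position 1, array becomes [2, 15, 24, 10, 8, 25, 25, 10, 21]
arr[3]=10 <= 21: swap with position 2, array becomes [2, 15, 10, 24, 8, 25, 25, 10, 21]
arr[4]=8 <= 21: swap with position 3, array becomes [2, 15, 10, 8, 24, 25, 25, 10, 21]
arr[5]=25 > 21: no swap
arr[6]=25 > 21: no swap
arr[7]=10 <= 21: swap with position 4, array becomes [2, 15, 10, 8, 10, 25, 25, 24, 21]

Place pivot at position 5: [2, 15, 10, 8, 10, 21, 25, 24, 25]
Pivot position: 5

After partitioning with pivot 21, the array becomes [2, 15, 10, 8, 10, 21, 25, 24, 25]. The pivot is placed at index 5. All elements to the left of the pivot are <= 21, and all elements to the right are > 21.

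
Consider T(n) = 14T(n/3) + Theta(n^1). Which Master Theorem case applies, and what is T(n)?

Master Theorem for T(n) = 14T(n/3) + O(n^1):

a = 14, b = 3, c = 1
log_b(a) = log_3(14) = 2.4022

Case 1: c = 1 < log_3(14) = 2.4022
T(n) = O(n^(log_3 14))

For T(n) = 14T(n/3) + O(n^1): log_3(14) = 2.4022. This is Case 1 of the Master Theorem (c < log_b(a), work dominated by leaves), giving O(n^(log_3 14)).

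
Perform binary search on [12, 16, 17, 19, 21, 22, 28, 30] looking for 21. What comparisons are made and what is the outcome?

Binary search for 21 in [12, 16, 17, 19, 21, 22, 28, 30]:

lo=0, hi=7, mid=3, arr[mid]=19 -> 19 < 21, search right half
lo=4, hi=7, mid=5, arr[mid]=22 -> 22 > 21, search left half
lo=4, hi=4, mid=4, arr[mid]=21 -> Found target at index 4!

Binary search finds 21 at index 4 after 3 comparisons. The search repeatedly halves the search space by comparing with the middle element.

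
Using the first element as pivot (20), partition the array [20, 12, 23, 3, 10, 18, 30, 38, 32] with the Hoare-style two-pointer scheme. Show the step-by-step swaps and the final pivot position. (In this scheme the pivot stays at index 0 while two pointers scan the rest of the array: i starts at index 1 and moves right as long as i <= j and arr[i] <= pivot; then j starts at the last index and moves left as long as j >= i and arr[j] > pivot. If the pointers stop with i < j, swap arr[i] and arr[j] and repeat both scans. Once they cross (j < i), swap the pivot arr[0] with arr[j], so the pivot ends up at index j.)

Hoare-style two-pointer partition with pivot = 20:

Initial array: [20, 12, 23, 3, 10, 18, 30, 38, 32]

Pointers start at i = 1, j = 8.
i stops at index 2 (arr[2]=23 > 20), j stops at index 5 (arr[5]=18 <= 20): swap arr[2] and arr[5], array becomes [20, 12, 18, 3, 10, 23, 30, 38, 32]
i ends at 5, j ends at 4: the pointers have crossed (j < i), so scanning stops.

Swap pivot arr[0] with arr[4] to place pivot at position 4: [10, 12, 18, 3, 20, 23, 30, 38, 32]
Pivot position: 4

After partitioning with pivot 20, the array becomes [10, 12, 18, 3, 20, 23, 30, 38, 32]. The pivot is placed at index 4. All elements to the left of the pivot are <= 20, and all elements to the right are > 20.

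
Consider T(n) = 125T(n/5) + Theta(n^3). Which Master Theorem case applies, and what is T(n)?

Master Theorem for T(n) = 125T(n/5) + O(n^3):

a = 125, b = 5, c = 3
log_b(a) = log_5(125) = 3.0000

Case 2: c = 3 = log_5(125) = 3.0000
T(n) = O(n^3 log n) = O(n^3 log n)

For T(n) = 125T(n/5) + O(n^3): log_5(125) = 3.0000. This is Case 2 of the Master Theorem (c = log_b(a), equal work at all levels), giving O(n^3 log n).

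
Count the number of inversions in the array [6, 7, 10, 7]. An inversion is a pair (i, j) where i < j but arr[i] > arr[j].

Finding inversions in [6, 7, 10, 7]:

(2, 3): arr[2]=10 > arr[3]=7

Total inversions: 1

The array has 1 inversion(s): (2,3). Each pair (i,j) satisfies i < j and arr[i] > arr[j].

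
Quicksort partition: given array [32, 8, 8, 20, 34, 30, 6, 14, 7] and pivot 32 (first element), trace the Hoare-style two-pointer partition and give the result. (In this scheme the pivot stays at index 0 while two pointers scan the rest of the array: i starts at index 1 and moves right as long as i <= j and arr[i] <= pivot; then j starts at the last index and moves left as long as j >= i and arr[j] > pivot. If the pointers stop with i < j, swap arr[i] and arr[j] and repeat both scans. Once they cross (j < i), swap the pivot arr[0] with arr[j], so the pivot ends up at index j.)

Hoare-style two-pointer partition with pivot = 32:

Initial array: [32, 8, 8, 20, 34, 30, 6, 14, 7]

Pointers start at i = 1, j = 8.
i stops at index 4 (arr[4]=34 > 32), j stops at index 8 (arr[8]=7 <= 32): swap arr[4] and arr[8], array becomes [32, 8, 8, 20, 7, 30, 6, 14, 34]
i ends at 8, j ends at 7: the pointers have crossed (j < i), so scanning stops.

Swap pivot arr[0] with arr[7] to place pivot at position 7: [14, 8, 8, 20, 7, 30, 6, 32, 34]
Pivot position: 7

After partitioning with pivot 32, the array becomes [14, 8, 8, 20, 7, 30, 6, 32, 34]. The pivot is placed at index 7. All elements to the left of the pivot are <= 32, and all elements to the right are > 32.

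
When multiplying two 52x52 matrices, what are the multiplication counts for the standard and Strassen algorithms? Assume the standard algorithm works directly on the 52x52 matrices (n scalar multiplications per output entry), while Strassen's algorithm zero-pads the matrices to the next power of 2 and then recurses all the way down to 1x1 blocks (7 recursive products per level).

Matrix multiplication for 52x52 matrices:

Strassen's algorithm requires power-of-2 dimensions. Pad 52x52 to 64x64 (next power of 2).

Standard algorithm: 52^3 = 140608 multiplications
Strassen's algorithm: 7^(log2(64)) = 7^6 = 117649 multiplications
Savings: 140608 - 117649 = 22959 multiplications

Standard: 140608 multiplications (52^3). Strassen: 117649 multiplications (7^6, after padding to 64x64). Strassen reduces 8 recursive multiplications to 7 at each level.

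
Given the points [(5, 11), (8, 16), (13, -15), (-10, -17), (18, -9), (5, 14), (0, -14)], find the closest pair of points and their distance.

Computing all pairwise distances among 7 points:

d((5, 11), (8, 16)) = 5.831
d((5, 11), (13, -15)) = 27.2029
d((5, 11), (-10, -17)) = 31.7648
d((5, 11), (18, -9)) = 23.8537
d((5, 11), (5, 14)) = 3.0 <-- minimum
d((5, 11), (0, -14)) = 25.4951
d((8, 16), (13, -15)) = 31.4006
d((8, 16), (-10, -17)) = 37.5899
d((8, 16), (18, -9)) = 26.9258
d((8, 16), (5, 14)) = 3.6056
d((8, 16), (0, -14)) = 31.0483
d((13, -15), (-10, -17)) = 23.0868
d((13, -15), (18, -9)) = 7.8102
d((13, -15), (5, 14)) = 30.0832
d((13, -15), (0, -14)) = 13.0384
d((-10, -17), (18, -9)) = 29.1204
d((-10, -17), (5, 14)) = 34.4384
d((-10, -17), (0, -14)) = 10.4403
d((18, -9), (5, 14)) = 26.4197
d((18, -9), (0, -14)) = 18.6815
d((5, 14), (0, -14)) = 28.4429

Closest pair: (5, 11) and (5, 14) with distance 3.0

The closest pair is (5, 11) and (5, 14) with Euclidean distance 3.0. For 7 points, brute-force pairwise comparison is shown above. For large n, the divide-and-conquer algorithm (sort by x, recurse on halves, check the dividing strip) achieves O(n log n).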